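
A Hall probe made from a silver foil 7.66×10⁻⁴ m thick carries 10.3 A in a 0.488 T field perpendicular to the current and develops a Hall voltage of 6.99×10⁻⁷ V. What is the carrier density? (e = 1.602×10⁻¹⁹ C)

n ≈ 5.86×10²⁸ m⁻³

From V_H = IB/(n e t), n = IB/(V_H e t).
n = (10.3)(0.488)/((6.99×10⁻⁷)(1.602×10⁻¹⁹)(7.66×10⁻⁴)) ≈ 5.86×10²⁸ m⁻³.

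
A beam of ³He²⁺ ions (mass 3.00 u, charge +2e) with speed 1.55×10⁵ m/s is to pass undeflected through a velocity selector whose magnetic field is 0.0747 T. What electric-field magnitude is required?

For straight-line motion qE = qvB, so E = vB.
E = 1.55×10⁵ × 0.0747 = 1.16×10⁴ V/m.

E = 1.16×10⁴ V/m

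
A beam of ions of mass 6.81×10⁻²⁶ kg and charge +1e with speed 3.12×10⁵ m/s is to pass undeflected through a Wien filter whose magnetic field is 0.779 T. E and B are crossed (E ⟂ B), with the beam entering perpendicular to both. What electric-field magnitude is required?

E = 2.43×10⁵ V/m

For straight-line motion qE = qvB, so E = vB.
E = 3.12×10⁵ × 0.779 = 2.43×10⁵ V/m.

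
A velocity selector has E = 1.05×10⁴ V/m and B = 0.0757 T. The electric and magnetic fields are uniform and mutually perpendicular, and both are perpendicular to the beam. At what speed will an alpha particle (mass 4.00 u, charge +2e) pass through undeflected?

For undeflected motion the electric and magnetic forces balance: qE = qvB.
v = E/B = 1.05×10⁴/0.0757 = 1.39×10⁵ m/s.
The result is independent of the particle's charge and mass.

v = 1.39×10⁵ m/s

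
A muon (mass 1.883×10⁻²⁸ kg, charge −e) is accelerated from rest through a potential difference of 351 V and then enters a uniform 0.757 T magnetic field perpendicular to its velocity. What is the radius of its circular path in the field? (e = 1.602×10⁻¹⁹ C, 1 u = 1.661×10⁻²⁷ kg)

r ≈ 1.20×10⁻³ m

Acceleration: |q|V = ½mv² ⇒ v = √(2|q|V/m) = √(2·1.602×10⁻¹⁹·351/1.883×10⁻²⁸) ≈ 7.728×10⁵ m/s.
In the field: r = mv/(|q|B) = (1.883×10⁻²⁸)(7.728×10⁵)/((1.602×10⁻¹⁹)(0.757)) ≈ 1.20×10⁻³ m.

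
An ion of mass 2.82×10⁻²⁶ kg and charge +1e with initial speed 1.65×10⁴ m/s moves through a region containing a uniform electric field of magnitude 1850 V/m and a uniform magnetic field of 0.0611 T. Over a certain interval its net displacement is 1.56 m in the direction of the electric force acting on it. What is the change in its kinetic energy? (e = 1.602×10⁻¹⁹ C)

The magnetic force is always ⟂ v and does no work; only the electric force changes KE.
ΔKE = F_E · d = |q|E d = (1.602×10⁻¹⁹)(1850)(1.56) ≈ 4.62×10⁻¹⁶ J.

ΔKE ≈ 4.62×10⁻¹⁶ J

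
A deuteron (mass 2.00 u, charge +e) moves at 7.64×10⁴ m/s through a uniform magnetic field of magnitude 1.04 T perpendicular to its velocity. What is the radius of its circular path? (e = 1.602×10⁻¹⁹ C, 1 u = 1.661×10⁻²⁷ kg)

r ≈ 1.52×10⁻³ m

The magnetic force provides the centripetal force: |q|vB = mv²/r.
r = mv/(|q|B) = (3.322×10⁻²⁷)(7.64×10⁴)/((1.602×10⁻¹⁹)(1.04)) ≈ 1.52×10⁻³ m.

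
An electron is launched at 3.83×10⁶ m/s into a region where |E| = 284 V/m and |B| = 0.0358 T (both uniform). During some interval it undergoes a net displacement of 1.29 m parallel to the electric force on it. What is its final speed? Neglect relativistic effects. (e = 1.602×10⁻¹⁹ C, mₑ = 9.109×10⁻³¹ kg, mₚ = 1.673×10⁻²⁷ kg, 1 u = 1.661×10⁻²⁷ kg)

v_f ≈ 1.20×10⁷ m/s

B does no work; ΔKE = |q|E d.
½mv_f² = ½mv₀² + |q|Ed = ½(9.109×10⁻³¹)(3.83×10⁶)² + (1.602×10⁻¹⁹)(284)(1.29) ≈ 6.681×10⁻¹⁸ J + 5.869×10⁻¹⁷ J ≈ 6.537×10⁻¹⁷ J.
v_f = √(2·6.537×10⁻¹⁷/9.109×10⁻³¹) ≈ 1.20×10⁷ m/s.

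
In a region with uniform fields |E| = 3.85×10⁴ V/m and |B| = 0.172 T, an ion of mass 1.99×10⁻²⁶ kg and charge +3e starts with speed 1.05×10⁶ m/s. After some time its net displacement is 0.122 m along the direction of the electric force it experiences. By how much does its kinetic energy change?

ΔKE ≈ 2.26×10⁻¹⁵ J

The magnetic force is always ⟂ v and does no work; only the electric force changes KE.
ΔKE = F_E · d = |q|E d = (4.806×10⁻¹⁹)(3.85×10⁴)(0.122) ≈ 2.26×10⁻¹⁵ J.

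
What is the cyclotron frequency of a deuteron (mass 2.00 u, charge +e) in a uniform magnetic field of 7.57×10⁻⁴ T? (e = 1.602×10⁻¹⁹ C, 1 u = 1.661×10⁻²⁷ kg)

f ≈ 5810 Hz

f = |q|B/(2πm).
f = (1.602×10⁻¹⁹)(7.57×10⁻⁴)/(2π·3.322×10⁻²⁷) ≈ 5810 Hz.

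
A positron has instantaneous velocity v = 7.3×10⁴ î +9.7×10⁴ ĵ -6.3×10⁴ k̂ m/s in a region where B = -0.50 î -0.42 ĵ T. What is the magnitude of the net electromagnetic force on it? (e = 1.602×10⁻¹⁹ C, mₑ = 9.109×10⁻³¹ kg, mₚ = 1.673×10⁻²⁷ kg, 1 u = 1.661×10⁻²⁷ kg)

v×B = (-2.65×10⁴, 3.15×10⁴, 1.78×10⁴) N/C.
F = q v×B = (1.602×10⁻¹⁹ C)·(-2.65×10⁴, 3.15×10⁴, 1.78×10⁴) = (-4.24×10⁻¹⁵, 5.05×10⁻¹⁵, 2.86×10⁻¹⁵) N.
|F| = 7.18×10⁻¹⁵ N.

|F| ≈ 7.18×10⁻¹⁵ N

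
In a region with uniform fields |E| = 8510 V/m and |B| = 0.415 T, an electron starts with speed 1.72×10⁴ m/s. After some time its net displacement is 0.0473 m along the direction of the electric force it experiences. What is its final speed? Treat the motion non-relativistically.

B does no work; ΔKE = |q|E d.
½mv_f² = ½mv₀² + |q|Ed = ½(9.109×10⁻³¹)(1.72×10⁴)² + (1.602×10⁻¹⁹)(8510)(0.0473) ≈ 1.347×10⁻²² J + 6.448×10⁻¹⁷ J ≈ 6.448×10⁻¹⁷ J.
v_f = √(2·6.448×10⁻¹⁷/9.109×10⁻³¹) ≈ 1.19×10⁷ m/s.

v_f ≈ 1.19×10⁷ m/s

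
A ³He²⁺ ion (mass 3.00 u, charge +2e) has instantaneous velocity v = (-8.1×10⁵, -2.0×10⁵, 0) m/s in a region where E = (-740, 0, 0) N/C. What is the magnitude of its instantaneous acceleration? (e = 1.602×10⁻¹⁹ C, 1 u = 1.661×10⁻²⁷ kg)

Only an electric field acts, so F = qE = (3.204×10⁻¹⁹ C)·(-740, 0, 0) = (-2.37×10⁻¹⁶, 0, 0) N.
|a| = |F|/m = 2.371×10⁻¹⁶/4.983×10⁻²⁷ ≈ 4.76×10¹⁰ m/s².

|a| ≈ 4.76×10¹⁰ m/s²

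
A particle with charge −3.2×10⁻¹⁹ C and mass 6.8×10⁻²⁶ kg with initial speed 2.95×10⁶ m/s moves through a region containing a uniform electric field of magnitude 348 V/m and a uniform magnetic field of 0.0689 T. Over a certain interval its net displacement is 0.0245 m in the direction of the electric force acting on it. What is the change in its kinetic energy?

ΔKE ≈ 2.73×10⁻¹⁸ J

The magnetic force is always ⟂ v and does no work; only the electric force changes KE.
ΔKE = F_E · d = |q|E d = (3.2×10⁻¹⁹)(348)(0.0245) ≈ 2.73×10⁻¹⁸ J.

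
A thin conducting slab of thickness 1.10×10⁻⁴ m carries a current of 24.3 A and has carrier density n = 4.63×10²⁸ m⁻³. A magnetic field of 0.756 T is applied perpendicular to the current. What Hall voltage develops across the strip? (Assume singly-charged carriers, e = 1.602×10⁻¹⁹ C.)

V_H = IB/(n e t).
V_H = (24.3)(0.756)/((4.63×10²⁸)(1.602×10⁻¹⁹)(1.10×10⁻⁴)) ≈ 2.25×10⁻⁵ V.

V_H ≈ 2.25×10⁻⁵ V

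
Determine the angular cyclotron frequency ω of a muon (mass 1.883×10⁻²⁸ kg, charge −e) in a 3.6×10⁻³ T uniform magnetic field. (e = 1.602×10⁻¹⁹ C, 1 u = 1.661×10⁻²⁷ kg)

ω = |q|B/m.
ω = (1.602×10⁻¹⁹)(3.6×10⁻³)/1.883×10⁻²⁸ ≈ 3.1×10⁶ rad/s.

ω ≈ 3.1×10⁶ rad/s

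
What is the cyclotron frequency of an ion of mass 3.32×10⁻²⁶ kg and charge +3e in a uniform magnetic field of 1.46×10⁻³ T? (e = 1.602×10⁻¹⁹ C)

f ≈ 3360 Hz

f = |q|B/(2πm).
f = (4.806×10⁻¹⁹)(1.46×10⁻³)/(2π·3.32×10⁻²⁶) ≈ 3360 Hz.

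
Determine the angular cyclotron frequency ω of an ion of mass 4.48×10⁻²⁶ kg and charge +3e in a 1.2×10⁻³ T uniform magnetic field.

ω ≈ 1.3×10⁴ rad/s

ω = |q|B/m.
ω = (4.806×10⁻¹⁹)(1.2×10⁻³)/4.48×10⁻²⁶ ≈ 1.3×10⁴ rad/s.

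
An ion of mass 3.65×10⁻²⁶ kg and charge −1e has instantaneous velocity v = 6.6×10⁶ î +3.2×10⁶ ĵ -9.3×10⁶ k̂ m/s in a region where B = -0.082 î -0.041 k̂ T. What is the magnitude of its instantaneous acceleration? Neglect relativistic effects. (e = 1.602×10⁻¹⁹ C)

v×B = (-1.31×10⁵, 1.03×10⁶, 2.62×10⁵) N/C.
F = q v×B = (−1.602×10⁻¹⁹ C)·(-1.31×10⁵, 1.03×10⁶, 2.62×10⁵) = (2.10×10⁻¹⁴, -1.66×10⁻¹³, -4.20×10⁻¹⁴) N.
|a| = |F|/m = 1.721×10⁻¹³/3.65×10⁻²⁶ ≈ 4.71×10¹² m/s².

|a| ≈ 4.71×10¹² m/s²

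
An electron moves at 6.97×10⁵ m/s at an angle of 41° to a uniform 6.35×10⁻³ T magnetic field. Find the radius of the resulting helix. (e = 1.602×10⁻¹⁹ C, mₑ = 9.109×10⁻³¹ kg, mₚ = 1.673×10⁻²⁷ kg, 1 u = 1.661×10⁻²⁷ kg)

v⊥ = v sinθ = 6.97×10⁵·sin41° ≈ 4.573×10⁵ m/s.
r = m v⊥/(|q|B) = (9.109×10⁻³¹)(4.573×10⁵)/((1.602×10⁻¹⁹)(6.35×10⁻³)) ≈ 4.09×10⁻⁴ m.

r ≈ 4.09×10⁻⁴ m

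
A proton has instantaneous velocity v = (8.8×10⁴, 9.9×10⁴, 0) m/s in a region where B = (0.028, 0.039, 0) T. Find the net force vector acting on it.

v×B = (0, 0, 660) N/C.
F = q v×B = (1.602×10⁻¹⁹ C)·(0, 0, 660) = (0, 0, 1.06×10⁻¹⁶) N.

F ≈ (0, 0, 1.06×10⁻¹⁶) N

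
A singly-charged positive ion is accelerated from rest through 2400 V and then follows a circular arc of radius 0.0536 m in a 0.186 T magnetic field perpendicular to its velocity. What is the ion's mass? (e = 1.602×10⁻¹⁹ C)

Combine |q|V = ½mv² and r = mv/(|q|B): eliminate v to get m = qB²r²/(2V).
m = (1.602×10⁻¹⁹)(0.186)²(0.0536)²/(2·2400) ≈ 3.32×10⁻²⁷ kg.

m ≈ 3.32×10⁻²⁷ kg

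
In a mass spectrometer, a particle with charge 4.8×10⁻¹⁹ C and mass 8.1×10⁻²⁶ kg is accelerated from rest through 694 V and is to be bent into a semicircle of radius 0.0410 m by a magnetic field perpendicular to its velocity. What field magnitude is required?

v = √(2|q|V/m) = √(2·4.8×10⁻¹⁹·694/8.1×10⁻²⁶) ≈ 9.069×10⁴ m/s.
B = mv/(|q|r) = (8.1×10⁻²⁶)(9.069×10⁴)/((4.8×10⁻¹⁹)(0.0410)) ≈ 0.373 T.

B ≈ 0.373 T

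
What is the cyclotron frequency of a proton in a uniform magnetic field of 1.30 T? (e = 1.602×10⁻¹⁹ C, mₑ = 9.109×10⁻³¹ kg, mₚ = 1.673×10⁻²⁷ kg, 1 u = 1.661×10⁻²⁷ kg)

f ≈ 1.98×10⁷ Hz

f = |q|B/(2πm).
f = (1.602×10⁻¹⁹)(1.30)/(2π·1.673×10⁻²⁷) ≈ 1.98×10⁷ Hz.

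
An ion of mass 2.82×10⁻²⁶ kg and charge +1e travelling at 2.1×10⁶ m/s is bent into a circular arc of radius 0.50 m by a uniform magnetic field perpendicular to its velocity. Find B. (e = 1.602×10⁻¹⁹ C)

From |q|vB = mv²/r, B = mv/(|q|r).
B = (2.82×10⁻²⁶)(2.1×10⁶)/((1.602×10⁻¹⁹)(0.50)) ≈ 0.74 T.

B ≈ 0.74 T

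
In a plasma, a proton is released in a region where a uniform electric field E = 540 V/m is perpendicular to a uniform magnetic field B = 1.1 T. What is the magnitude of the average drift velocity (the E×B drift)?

In crossed fields the guiding centre drifts at v_d = |E×B|/B² = E/B, independent of charge and mass.
v_d = 540/1.1 = 490 m/s.

v_d ≈ 490 m/s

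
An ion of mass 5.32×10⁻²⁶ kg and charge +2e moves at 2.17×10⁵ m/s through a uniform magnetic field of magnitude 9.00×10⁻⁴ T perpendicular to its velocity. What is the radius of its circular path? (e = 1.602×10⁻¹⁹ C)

The magnetic force provides the centripetal force: |q|vB = mv²/r.
r = mv/(|q|B) = (5.32×10⁻²⁶)(2.17×10⁵)/((3.204×10⁻¹⁹)(9.00×10⁻⁴)) ≈ 40.0 m.

r ≈ 40.0 m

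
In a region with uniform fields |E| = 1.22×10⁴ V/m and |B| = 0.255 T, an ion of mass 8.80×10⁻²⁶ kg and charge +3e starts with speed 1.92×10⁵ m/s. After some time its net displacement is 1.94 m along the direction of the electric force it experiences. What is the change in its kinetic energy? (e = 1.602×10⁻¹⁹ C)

ΔKE ≈ 1.14×10⁻¹⁴ J

The magnetic force is always ⟂ v and does no work; only the electric force changes KE.
ΔKE = F_E · d = |q|E d = (4.806×10⁻¹⁹)(1.22×10⁴)(1.94) ≈ 1.14×10⁻¹⁴ J.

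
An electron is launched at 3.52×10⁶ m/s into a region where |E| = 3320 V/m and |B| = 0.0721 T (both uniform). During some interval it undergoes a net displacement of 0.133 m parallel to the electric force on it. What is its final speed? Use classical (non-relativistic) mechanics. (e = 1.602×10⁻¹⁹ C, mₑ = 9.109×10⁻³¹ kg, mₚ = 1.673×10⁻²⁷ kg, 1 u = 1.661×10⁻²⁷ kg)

v_f ≈ 1.30×10⁷ m/s

B does no work; ΔKE = |q|E d.
½mv_f² = ½mv₀² + |q|Ed = ½(9.109×10⁻³¹)(3.52×10⁶)² + (1.602×10⁻¹⁹)(3320)(0.133) ≈ 5.643×10⁻¹⁸ J + 7.074×10⁻¹⁷ J ≈ 7.638×10⁻¹⁷ J.
v_f = √(2·7.638×10⁻¹⁷/9.109×10⁻³¹) ≈ 1.30×10⁷ m/s.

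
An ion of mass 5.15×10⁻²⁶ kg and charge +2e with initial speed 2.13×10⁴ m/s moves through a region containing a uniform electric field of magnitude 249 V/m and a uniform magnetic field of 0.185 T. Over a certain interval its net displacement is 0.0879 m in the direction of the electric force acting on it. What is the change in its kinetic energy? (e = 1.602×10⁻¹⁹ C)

The magnetic force is always ⟂ v and does no work; only the electric force changes KE.
ΔKE = F_E · d = |q|E d = (3.204×10⁻¹⁹)(249)(0.0879) ≈ 7.01×10⁻¹⁸ J.

ΔKE ≈ 7.01×10⁻¹⁸ J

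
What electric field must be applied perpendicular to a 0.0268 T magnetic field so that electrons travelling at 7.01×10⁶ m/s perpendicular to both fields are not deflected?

E = 1.88×10⁵ V/m

For straight-line motion qE = qvB, so E = vB.
E = 7.01×10⁶ × 0.0268 = 1.88×10⁵ V/m.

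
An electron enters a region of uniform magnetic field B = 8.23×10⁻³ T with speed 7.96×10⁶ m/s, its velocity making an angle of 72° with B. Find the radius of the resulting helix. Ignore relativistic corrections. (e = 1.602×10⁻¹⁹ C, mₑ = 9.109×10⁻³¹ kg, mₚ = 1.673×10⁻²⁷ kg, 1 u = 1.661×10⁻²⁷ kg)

v⊥ = v sinθ = 7.96×10⁶·sin72° ≈ 7.570×10⁶ m/s.
r = m v⊥/(|q|B) = (9.109×10⁻³¹)(7.570×10⁶)/((1.602×10⁻¹⁹)(8.23×10⁻³)) ≈ 5.23×10⁻³ m.

r ≈ 5.23×10⁻³ m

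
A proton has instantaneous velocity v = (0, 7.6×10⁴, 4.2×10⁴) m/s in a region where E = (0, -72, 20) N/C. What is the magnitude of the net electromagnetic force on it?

|F| ≈ 1.20×10⁻¹⁷ N

Only an electric field acts, so F = qE = (1.602×10⁻¹⁹ C)·(0, -72.0, 20.0) = (0, -1.15×10⁻¹⁷, 3.20×10⁻¹⁸) N.
|F| = 1.20×10⁻¹⁷ N.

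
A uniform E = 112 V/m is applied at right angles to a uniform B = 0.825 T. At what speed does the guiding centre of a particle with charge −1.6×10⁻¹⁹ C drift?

The steady drift has the magnetic force balancing the electric force, so v_d = E/B.
v_d = 112/0.825 = 136 m/s.

v_d ≈ 136 m/s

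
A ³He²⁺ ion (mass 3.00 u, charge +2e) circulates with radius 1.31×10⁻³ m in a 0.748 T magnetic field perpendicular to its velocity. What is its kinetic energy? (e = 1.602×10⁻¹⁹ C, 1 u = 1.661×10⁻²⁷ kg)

v = |q|Br/m, then KE = ½mv² = (qBr)²/(2m).
v = (3.204×10⁻¹⁹)(0.748)(1.31×10⁻³)/4.983×10⁻²⁷ ≈ 6.300×10⁴ m/s.
KE = ½(4.983×10⁻²⁷)(6.300×10⁴)² ≈ 9.89×10⁻¹⁸ J.

KE ≈ 9.89×10⁻¹⁸ J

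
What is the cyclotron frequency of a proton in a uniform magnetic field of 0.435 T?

f ≈ 6.63×10⁶ Hz

f = |q|B/(2πm).
f = (1.602×10⁻¹⁹)(0.435)/(2π·1.673×10⁻²⁷) ≈ 6.63×10⁶ Hz.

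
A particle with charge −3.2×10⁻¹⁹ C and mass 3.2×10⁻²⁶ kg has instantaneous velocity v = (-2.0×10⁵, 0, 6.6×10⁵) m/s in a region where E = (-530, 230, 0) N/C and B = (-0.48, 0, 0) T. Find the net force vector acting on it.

v×B = (0, -3.17×10⁵, 0) N/C.
E + v×B = (-530, -3.17×10⁵, 0) N/C.
F = q(E + v×B) = (−3.2×10⁻¹⁹ C)·(-530, -3.17×10⁵, 0) = (1.70×10⁻¹⁶, 1.01×10⁻¹³, 0) N.

F ≈ (1.70×10⁻¹⁶, 1.01×10⁻¹³, 0) N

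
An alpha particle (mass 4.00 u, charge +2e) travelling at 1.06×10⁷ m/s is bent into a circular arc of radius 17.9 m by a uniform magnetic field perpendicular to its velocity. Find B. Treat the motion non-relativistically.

B ≈ 0.0123 T

From |q|vB = mv²/r, B = mv/(|q|r).
B = (6.644×10⁻²⁷)(1.06×10⁷)/((3.204×10⁻¹⁹)(17.9)) ≈ 0.0123 T.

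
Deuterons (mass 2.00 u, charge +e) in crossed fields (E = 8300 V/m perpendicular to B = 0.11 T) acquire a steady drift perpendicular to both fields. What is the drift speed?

The steady drift has the magnetic force balancing the electric force, so v_d = E/B.
v_d = 8300/0.11 = 7.5×10⁴ m/s.

v_d ≈ 7.5×10⁴ m/s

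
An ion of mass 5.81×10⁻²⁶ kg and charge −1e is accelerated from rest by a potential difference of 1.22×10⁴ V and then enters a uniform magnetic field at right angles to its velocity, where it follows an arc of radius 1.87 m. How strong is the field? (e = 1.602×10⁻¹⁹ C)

v = √(2|q|V/m) = √(2·1.602×10⁻¹⁹·1.22×10⁴/5.81×10⁻²⁶) ≈ 2.594×10⁵ m/s.
B = mv/(|q|r) = (5.81×10⁻²⁶)(2.594×10⁵)/((1.602×10⁻¹⁹)(1.87)) ≈ 0.0503 T.

B ≈ 0.0503 T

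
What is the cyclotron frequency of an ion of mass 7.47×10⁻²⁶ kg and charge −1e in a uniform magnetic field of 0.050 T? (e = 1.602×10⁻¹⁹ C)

f = |q|B/(2πm).
f = (1.602×10⁻¹⁹)(0.050)/(2π·7.47×10⁻²⁶) ≈ 1.7×10⁴ Hz.

f ≈ 1.7×10⁴ Hz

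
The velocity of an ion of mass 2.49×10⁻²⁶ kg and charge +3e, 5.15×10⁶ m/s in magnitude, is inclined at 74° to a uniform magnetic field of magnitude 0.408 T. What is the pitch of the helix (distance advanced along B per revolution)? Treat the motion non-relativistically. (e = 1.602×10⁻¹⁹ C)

p ≈ 1.13 m

v∥ = v cosθ = 5.15×10⁶·cos74° ≈ 1.420×10⁶ m/s.
T = 2πm/(|q|B) = 2π(2.49×10⁻²⁶)/((4.806×10⁻¹⁹)(0.408)) ≈ 7.979×10⁻⁷ s.
pitch = v∥ T = (1.420×10⁶)(7.979×10⁻⁷) ≈ 1.13 m.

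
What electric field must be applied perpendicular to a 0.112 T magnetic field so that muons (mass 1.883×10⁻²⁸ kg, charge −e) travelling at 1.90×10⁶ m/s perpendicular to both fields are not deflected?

For straight-line motion qE = qvB, so E = vB.
E = 1.90×10⁶ × 0.112 = 2.13×10⁵ V/m.

E = 2.13×10⁵ V/m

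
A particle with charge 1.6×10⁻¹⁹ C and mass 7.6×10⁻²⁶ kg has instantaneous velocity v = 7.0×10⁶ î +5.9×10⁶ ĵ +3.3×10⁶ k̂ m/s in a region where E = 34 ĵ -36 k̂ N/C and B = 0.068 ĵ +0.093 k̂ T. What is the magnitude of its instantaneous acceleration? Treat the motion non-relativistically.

v×B = (3.24×10⁵, -6.51×10⁵, 4.76×10⁵) N/C.
E + v×B = (3.24×10⁵, -6.51×10⁵, 4.76×10⁵) N/C.
F = q(E + v×B) = (1.6×10⁻¹⁹ C)·(3.24×10⁵, -6.51×10⁵, 4.76×10⁵) = (5.19×10⁻¹⁴, -1.04×10⁻¹³, 7.62×10⁻¹⁴) N.
|a| = |F|/m = 1.391×10⁻¹³/7.6×10⁻²⁶ ≈ 1.83×10¹² m/s².

|a| ≈ 1.83×10¹² m/s²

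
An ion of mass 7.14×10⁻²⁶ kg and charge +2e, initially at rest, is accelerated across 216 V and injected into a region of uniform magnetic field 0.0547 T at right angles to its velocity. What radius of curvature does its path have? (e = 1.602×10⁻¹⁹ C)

r ≈ 0.179 m

Acceleration: |q|V = ½mv² ⇒ v = √(2|q|V/m) = √(2·3.204×10⁻¹⁹·216/7.14×10⁻²⁶) ≈ 4.403×10⁴ m/s.
In the field: r = mv/(|q|B) = (7.14×10⁻²⁶)(4.403×10⁴)/((3.204×10⁻¹⁹)(0.0547)) ≈ 0.179 m.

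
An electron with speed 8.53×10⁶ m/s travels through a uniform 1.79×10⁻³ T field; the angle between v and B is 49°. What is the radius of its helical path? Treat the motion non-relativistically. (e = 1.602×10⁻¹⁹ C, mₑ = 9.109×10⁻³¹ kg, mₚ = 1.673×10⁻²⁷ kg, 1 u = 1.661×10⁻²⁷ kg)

r ≈ 0.0204 m

v⊥ = v sinθ = 8.53×10⁶·sin49° ≈ 6.438×10⁶ m/s.
r = m v⊥/(|q|B) = (9.109×10⁻³¹)(6.438×10⁶)/((1.602×10⁻¹⁹)(1.79×10⁻³)) ≈ 0.0204 m.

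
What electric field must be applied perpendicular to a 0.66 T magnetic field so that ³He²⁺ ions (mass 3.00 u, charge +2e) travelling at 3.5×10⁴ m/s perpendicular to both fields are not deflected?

E = 2.3×10⁴ V/m

For straight-line motion qE = qvB, so E = vB.
E = 3.5×10⁴ × 0.66 = 2.3×10⁴ V/m.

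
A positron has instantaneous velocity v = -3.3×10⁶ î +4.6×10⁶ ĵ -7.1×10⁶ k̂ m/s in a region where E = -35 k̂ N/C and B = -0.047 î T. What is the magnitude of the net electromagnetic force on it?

|F| ≈ 6.37×10⁻¹⁴ N

v×B = (0, 3.34×10⁵, 2.16×10⁵) N/C.
E + v×B = (0, 3.34×10⁵, 2.16×10⁵) N/C.
F = q(E + v×B) = (1.602×10⁻¹⁹ C)·(0, 3.34×10⁵, 2.16×10⁵) = (0, 5.35×10⁻¹⁴, 3.46×10⁻¹⁴) N.
|F| = 6.37×10⁻¹⁴ N.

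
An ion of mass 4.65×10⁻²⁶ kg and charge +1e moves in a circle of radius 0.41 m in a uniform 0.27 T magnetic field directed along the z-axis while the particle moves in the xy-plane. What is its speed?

v ≈ 3.8×10⁵ m/s

From |q|vB = mv²/r, v = |q|Br/m.
v = (1.602×10⁻¹⁹)(0.27)(0.41)/4.65×10⁻²⁶ ≈ 3.8×10⁵ m/s.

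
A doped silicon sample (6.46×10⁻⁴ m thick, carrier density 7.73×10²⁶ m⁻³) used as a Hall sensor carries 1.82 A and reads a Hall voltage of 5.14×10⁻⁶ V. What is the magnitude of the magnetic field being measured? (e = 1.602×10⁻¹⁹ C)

B ≈ 0.226 T

From V_H = IB/(n e t), B = V_H n e t / I.
B = (5.14×10⁻⁶)(7.73×10²⁶)(1.602×10⁻¹⁹)(6.46×10⁻⁴)/1.82 ≈ 0.226 T.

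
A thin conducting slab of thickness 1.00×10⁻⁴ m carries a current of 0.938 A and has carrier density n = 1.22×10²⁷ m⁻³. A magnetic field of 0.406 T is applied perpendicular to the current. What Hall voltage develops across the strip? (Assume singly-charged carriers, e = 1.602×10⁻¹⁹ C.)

V_H ≈ 1.95×10⁻⁵ V

V_H = IB/(n e t).
V_H = (0.938)(0.406)/((1.22×10²⁷)(1.602×10⁻¹⁹)(1.00×10⁻⁴)) ≈ 1.95×10⁻⁵ V.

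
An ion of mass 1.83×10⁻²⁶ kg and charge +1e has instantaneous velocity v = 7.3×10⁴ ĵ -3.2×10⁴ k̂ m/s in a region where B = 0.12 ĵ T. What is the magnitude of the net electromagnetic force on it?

|F| ≈ 6.15×10⁻¹⁶ N

v×B = (3840, 0, 0) N/C.
F = q v×B = (1.602×10⁻¹⁹ C)·(3840, 0, 0) = (6.15×10⁻¹⁶, 0, 0) N.
|F| = 6.15×10⁻¹⁶ N.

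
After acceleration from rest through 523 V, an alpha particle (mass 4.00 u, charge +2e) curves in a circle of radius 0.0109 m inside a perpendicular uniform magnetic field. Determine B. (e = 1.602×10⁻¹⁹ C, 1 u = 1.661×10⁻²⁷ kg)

B ≈ 0.427 T

v = √(2|q|V/m) = √(2·3.204×10⁻¹⁹·523/6.644×10⁻²⁷) ≈ 2.246×10⁵ m/s.
B = mv/(|q|r) = (6.644×10⁻²⁷)(2.246×10⁵)/((3.204×10⁻¹⁹)(0.0109)) ≈ 0.427 T.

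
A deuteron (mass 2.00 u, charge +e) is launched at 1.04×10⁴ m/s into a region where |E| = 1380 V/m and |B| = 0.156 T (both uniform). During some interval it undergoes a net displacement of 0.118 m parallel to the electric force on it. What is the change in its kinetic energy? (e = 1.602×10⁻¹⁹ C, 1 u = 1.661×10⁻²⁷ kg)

ΔKE ≈ 2.61×10⁻¹⁷ J

The magnetic force is always ⟂ v and does no work; only the electric force changes KE.
ΔKE = F_E · d = |q|E d = (1.602×10⁻¹⁹)(1380)(0.118) ≈ 2.61×10⁻¹⁷ J.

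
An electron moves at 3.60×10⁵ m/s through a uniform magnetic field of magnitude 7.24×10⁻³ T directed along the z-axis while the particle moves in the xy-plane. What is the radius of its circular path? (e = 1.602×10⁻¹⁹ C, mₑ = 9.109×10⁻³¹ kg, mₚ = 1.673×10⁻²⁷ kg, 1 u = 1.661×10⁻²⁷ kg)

The magnetic force provides the centripetal force: |q|vB = mv²/r.
r = mv/(|q|B) = (9.109×10⁻³¹)(3.60×10⁵)/((1.602×10⁻¹⁹)(7.24×10⁻³)) ≈ 2.83×10⁻⁴ m.

r ≈ 2.83×10⁻⁴ m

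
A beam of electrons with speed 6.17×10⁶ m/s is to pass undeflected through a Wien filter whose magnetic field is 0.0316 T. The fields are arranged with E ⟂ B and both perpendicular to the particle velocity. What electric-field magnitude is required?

For straight-line motion qE = qvB, so E = vB.
E = 6.17×10⁶ × 0.0316 = 1.95×10⁵ V/m.

E = 1.95×10⁵ V/m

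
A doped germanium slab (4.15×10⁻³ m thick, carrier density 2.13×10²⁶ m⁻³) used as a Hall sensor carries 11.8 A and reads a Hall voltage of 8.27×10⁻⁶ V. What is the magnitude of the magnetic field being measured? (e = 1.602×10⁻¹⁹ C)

B ≈ 0.0992 T

From V_H = IB/(n e t), B = V_H n e t / I.
B = (8.27×10⁻⁶)(2.13×10²⁶)(1.602×10⁻¹⁹)(4.15×10⁻³)/11.8 ≈ 0.0992 T.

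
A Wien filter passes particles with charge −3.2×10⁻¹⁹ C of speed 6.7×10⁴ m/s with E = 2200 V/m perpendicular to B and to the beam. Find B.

B = 0.033 T

Balance of forces in the selector: qE = qvB ⇒ B = E/v.
B = 2200/6.7×10⁴ = 0.033 T.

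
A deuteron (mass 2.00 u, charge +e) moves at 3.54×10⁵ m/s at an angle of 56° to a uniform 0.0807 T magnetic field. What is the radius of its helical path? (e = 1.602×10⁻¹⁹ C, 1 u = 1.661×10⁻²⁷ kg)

v⊥ = v sinθ = 3.54×10⁵·sin56° ≈ 2.935×10⁵ m/s.
r = m v⊥/(|q|B) = (3.322×10⁻²⁷)(2.935×10⁵)/((1.602×10⁻¹⁹)(0.0807)) ≈ 0.0754 m.

r ≈ 0.0754 m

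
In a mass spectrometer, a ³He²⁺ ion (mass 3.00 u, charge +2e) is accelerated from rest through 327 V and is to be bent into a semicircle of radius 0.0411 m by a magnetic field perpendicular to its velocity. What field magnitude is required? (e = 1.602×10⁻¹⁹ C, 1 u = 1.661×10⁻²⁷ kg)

B ≈ 0.0776 T

v = √(2|q|V/m) = √(2·3.204×10⁻¹⁹·327/4.983×10⁻²⁷) ≈ 2.051×10⁵ m/s.
B = mv/(|q|r) = (4.983×10⁻²⁷)(2.051×10⁵)/((3.204×10⁻¹⁹)(0.0411)) ≈ 0.0776 T.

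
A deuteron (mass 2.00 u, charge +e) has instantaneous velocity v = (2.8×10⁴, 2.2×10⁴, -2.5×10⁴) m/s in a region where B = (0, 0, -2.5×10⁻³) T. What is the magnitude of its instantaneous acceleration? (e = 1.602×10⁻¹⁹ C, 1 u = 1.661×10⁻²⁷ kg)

v×B = (-55.0, 70.0, 0) N/C.
F = q v×B = (1.602×10⁻¹⁹ C)·(-55.0, 70.0, 0) = (-8.81×10⁻¹⁸, 1.12×10⁻¹⁷, 0) N.
|a| = |F|/m = 1.426×10⁻¹⁷/3.322×10⁻²⁷ ≈ 4.29×10⁹ m/s².

|a| ≈ 4.29×10⁹ m/s²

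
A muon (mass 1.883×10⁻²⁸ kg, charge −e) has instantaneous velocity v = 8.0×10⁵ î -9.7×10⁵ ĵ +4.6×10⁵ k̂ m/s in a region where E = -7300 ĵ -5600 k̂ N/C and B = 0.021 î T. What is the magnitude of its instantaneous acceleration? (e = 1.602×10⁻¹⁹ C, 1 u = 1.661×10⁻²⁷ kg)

|a| ≈ 1.27×10¹³ m/s²

v×B = (0, 9660, 2.04×10⁴) N/C.
E + v×B = (0, 2360, 1.48×10⁴) N/C.
F = q(E + v×B) = (−1.602×10⁻¹⁹ C)·(0, 2360, 1.48×10⁴) = (0, -3.78×10⁻¹⁶, -2.37×10⁻¹⁵) N.
|a| = |F|/m = 2.396×10⁻¹⁵/1.883×10⁻²⁸ ≈ 1.27×10¹³ m/s².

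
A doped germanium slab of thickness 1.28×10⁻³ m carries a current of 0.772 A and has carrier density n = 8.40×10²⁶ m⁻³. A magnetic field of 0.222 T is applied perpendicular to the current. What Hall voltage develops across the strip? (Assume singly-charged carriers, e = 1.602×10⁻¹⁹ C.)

V_H ≈ 9.95×10⁻⁷ V

V_H = IB/(n e t).
V_H = (0.772)(0.222)/((8.40×10²⁶)(1.602×10⁻¹⁹)(1.28×10⁻³)) ≈ 9.95×10⁻⁷ V.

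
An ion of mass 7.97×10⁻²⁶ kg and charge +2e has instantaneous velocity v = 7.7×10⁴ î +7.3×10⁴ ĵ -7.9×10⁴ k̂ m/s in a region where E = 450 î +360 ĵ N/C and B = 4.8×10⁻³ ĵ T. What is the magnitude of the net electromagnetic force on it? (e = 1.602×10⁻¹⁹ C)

v×B = (379, 0, 370) N/C.
E + v×B = (829, 360, 370) N/C.
F = q(E + v×B) = (3.204×10⁻¹⁹ C)·(829, 360, 370) = (2.66×10⁻¹⁶, 1.15×10⁻¹⁶, 1.18×10⁻¹⁶) N.
|F| = 3.13×10⁻¹⁶ N.

|F| ≈ 3.13×10⁻¹⁶ N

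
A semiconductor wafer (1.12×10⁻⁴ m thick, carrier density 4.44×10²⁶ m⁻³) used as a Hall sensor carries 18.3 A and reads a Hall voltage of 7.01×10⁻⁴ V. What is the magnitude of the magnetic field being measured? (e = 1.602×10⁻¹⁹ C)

From V_H = IB/(n e t), B = V_H n e t / I.
B = (7.01×10⁻⁴)(4.44×10²⁶)(1.602×10⁻¹⁹)(1.12×10⁻⁴)/18.3 ≈ 0.305 T.

B ≈ 0.305 T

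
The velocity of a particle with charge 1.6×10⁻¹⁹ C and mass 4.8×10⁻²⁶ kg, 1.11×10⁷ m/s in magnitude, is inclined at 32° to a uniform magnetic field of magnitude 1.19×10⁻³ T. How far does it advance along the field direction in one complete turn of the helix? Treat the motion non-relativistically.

v∥ = v cosθ = 1.11×10⁷·cos32° ≈ 9.413×10⁶ m/s.
T = 2πm/(|q|B) = 2π(4.8×10⁻²⁶)/((1.6×10⁻¹⁹)(1.19×10⁻³)) ≈ 1.584×10⁻³ s.
pitch = v∥ T = (9.413×10⁶)(1.584×10⁻³) ≈ 1.49×10⁴ m.

p ≈ 1.49×10⁴ m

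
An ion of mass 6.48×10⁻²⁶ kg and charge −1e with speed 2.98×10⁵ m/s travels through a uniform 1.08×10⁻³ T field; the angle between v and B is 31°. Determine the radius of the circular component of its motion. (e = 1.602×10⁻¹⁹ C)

v⊥ = v sinθ = 2.98×10⁵·sin31° ≈ 1.535×10⁵ m/s.
r = m v⊥/(|q|B) = (6.48×10⁻²⁶)(1.535×10⁵)/((1.602×10⁻¹⁹)(1.08×10⁻³)) ≈ 57.5 m.

r ≈ 57.5 m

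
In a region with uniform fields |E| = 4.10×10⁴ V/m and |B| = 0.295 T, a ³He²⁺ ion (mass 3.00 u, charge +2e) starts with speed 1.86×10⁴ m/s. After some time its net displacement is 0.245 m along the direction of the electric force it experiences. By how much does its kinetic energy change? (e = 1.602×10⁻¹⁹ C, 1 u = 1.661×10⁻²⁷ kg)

ΔKE ≈ 3.22×10⁻¹⁵ J

The magnetic force is always ⟂ v and does no work; only the electric force changes KE.
ΔKE = F_E · d = |q|E d = (3.204×10⁻¹⁹)(4.10×10⁴)(0.245) ≈ 3.22×10⁻¹⁵ J.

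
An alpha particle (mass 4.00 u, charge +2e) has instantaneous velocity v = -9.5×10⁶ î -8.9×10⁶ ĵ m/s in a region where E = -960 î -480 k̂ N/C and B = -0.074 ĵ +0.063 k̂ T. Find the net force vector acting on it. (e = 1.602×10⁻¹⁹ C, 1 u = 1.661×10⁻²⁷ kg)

v×B = (-5.61×10⁵, 5.98×10⁵, 7.03×10⁵) N/C.
E + v×B = (-5.62×10⁵, 5.98×10⁵, 7.03×10⁵) N/C.
F = q(E + v×B) = (3.204×10⁻¹⁹ C)·(-5.62×10⁵, 5.98×10⁵, 7.03×10⁵) = (-1.80×10⁻¹³, 1.92×10⁻¹³, 2.25×10⁻¹³) N.

F ≈ (-1.80×10⁻¹³, 1.92×10⁻¹³, 2.25×10⁻¹³) N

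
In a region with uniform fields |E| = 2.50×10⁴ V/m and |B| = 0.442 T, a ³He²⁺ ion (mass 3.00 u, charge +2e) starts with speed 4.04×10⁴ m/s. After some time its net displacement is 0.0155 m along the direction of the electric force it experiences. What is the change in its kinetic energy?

ΔKE ≈ 1.24×10⁻¹⁶ J

The magnetic force is always ⟂ v and does no work; only the electric force changes KE.
ΔKE = F_E · d = |q|E d = (3.204×10⁻¹⁹)(2.50×10⁴)(0.0155) ≈ 1.24×10⁻¹⁶ J.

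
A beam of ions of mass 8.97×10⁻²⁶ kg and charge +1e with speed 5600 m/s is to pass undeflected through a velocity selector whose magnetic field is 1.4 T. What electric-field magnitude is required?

E = 7800 V/m

For straight-line motion qE = qvB, so E = vB.
E = 5600 × 1.4 = 7800 V/m.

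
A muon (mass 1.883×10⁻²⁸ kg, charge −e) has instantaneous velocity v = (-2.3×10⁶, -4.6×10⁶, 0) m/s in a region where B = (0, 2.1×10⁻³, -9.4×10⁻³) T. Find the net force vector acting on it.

F ≈ (-6.93×10⁻¹⁵, 3.46×10⁻¹⁵, 7.74×10⁻¹⁶) N

v×B = (4.32×10⁴, -2.16×10⁴, -4830) N/C.
F = q v×B = (−1.602×10⁻¹⁹ C)·(4.32×10⁴, -2.16×10⁴, -4830) = (-6.93×10⁻¹⁵, 3.46×10⁻¹⁵, 7.74×10⁻¹⁶) N.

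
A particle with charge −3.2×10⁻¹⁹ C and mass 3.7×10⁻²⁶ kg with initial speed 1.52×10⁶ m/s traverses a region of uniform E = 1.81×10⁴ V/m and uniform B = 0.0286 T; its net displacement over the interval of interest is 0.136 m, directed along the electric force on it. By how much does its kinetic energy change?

The magnetic force is always ⟂ v and does no work; only the electric force changes KE.
ΔKE = F_E · d = |q|E d = (3.2×10⁻¹⁹)(1.81×10⁴)(0.136) ≈ 7.88×10⁻¹⁶ J.

ΔKE ≈ 7.88×10⁻¹⁶ J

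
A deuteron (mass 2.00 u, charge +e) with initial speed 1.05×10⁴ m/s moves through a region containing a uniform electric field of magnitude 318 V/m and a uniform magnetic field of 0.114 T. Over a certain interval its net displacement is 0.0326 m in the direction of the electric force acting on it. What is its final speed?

B does no work; ΔKE = |q|E d.
½mv_f² = ½mv₀² + |q|Ed = ½(3.322×10⁻²⁷)(1.05×10⁴)² + (1.602×10⁻¹⁹)(318)(0.0326) ≈ 1.831×10⁻¹⁹ J + 1.661×10⁻¹⁸ J ≈ 1.844×10⁻¹⁸ J.
v_f = √(2·1.844×10⁻¹⁸/3.322×10⁻²⁷) ≈ 3.33×10⁴ m/s.

v_f ≈ 3.33×10⁴ m/s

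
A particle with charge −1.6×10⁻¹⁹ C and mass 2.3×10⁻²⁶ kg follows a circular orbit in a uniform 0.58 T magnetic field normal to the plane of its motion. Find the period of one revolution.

The cyclotron period depends only on m, q, B: T = 2πm/(|q|B).
T = 2π(2.3×10⁻²⁶)/((1.6×10⁻¹⁹)(0.58)) ≈ 1.6×10⁻⁶ s.

T ≈ 1.6×10⁻⁶ s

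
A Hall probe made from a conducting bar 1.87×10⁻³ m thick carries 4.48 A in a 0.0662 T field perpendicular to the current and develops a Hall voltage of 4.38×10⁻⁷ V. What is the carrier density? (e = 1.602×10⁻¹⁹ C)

n ≈ 2.26×10²⁷ m⁻³

From V_H = IB/(n e t), n = IB/(V_H e t).
n = (4.48)(0.0662)/((4.38×10⁻⁷)(1.602×10⁻¹⁹)(1.87×10⁻³)) ≈ 2.26×10²⁷ m⁻³.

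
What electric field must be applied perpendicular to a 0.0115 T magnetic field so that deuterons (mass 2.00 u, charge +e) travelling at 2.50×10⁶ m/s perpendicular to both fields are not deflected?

E = 2.88×10⁴ V/m

For straight-line motion qE = qvB, so E = vB.
E = 2.50×10⁶ × 0.0115 = 2.88×10⁴ V/m.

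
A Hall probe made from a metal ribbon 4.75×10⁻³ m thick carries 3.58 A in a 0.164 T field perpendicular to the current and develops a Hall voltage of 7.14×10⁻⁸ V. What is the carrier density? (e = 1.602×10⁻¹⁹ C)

n ≈ 1.08×10²⁸ m⁻³

From V_H = IB/(n e t), n = IB/(V_H e t).
n = (3.58)(0.164)/((7.14×10⁻⁸)(1.602×10⁻¹⁹)(4.75×10⁻³)) ≈ 1.08×10²⁸ m⁻³.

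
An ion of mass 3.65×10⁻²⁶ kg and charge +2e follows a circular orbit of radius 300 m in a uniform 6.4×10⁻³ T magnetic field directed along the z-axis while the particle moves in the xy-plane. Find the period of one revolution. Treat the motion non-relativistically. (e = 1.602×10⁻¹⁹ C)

T ≈ 1.1×10⁻⁴ s

The cyclotron period depends only on m, q, B: T = 2πm/(|q|B).
T = 2π(3.65×10⁻²⁶)/((3.204×10⁻¹⁹)(6.4×10⁻³)) ≈ 1.1×10⁻⁴ s.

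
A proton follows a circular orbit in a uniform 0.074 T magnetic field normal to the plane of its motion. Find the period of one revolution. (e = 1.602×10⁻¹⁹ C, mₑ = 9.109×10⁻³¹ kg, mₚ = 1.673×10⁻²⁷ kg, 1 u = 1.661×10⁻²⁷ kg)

The cyclotron period depends only on m, q, B: T = 2πm/(|q|B).
T = 2π(1.673×10⁻²⁷)/((1.602×10⁻¹⁹)(0.074)) ≈ 8.9×10⁻⁷ s.

T ≈ 8.9×10⁻⁷ s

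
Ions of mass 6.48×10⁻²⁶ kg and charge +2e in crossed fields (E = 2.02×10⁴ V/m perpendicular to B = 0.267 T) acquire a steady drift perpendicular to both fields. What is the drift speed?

v_d ≈ 7.57×10⁴ m/s

In crossed fields the guiding centre drifts at v_d = |E×B|/B² = E/B, independent of charge and mass.
v_d = 2.02×10⁴/0.267 = 7.57×10⁴ m/s.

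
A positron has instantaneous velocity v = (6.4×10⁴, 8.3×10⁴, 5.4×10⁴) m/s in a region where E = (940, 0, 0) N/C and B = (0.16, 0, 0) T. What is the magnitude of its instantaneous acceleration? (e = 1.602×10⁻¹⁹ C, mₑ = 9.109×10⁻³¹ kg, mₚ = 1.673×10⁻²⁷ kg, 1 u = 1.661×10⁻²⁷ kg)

v×B = (0, 8640, -1.33×10⁴) N/C.
E + v×B = (940, 8640, -1.33×10⁴) N/C.
F = q(E + v×B) = (1.602×10⁻¹⁹ C)·(940, 8640, -1.33×10⁴) = (1.51×10⁻¹⁶, 1.38×10⁻¹⁵, -2.13×10⁻¹⁵) N.
|a| = |F|/m = 2.543×10⁻¹⁵/9.109×10⁻³¹ ≈ 2.79×10¹⁵ m/s².

|a| ≈ 2.79×10¹⁵ m/s²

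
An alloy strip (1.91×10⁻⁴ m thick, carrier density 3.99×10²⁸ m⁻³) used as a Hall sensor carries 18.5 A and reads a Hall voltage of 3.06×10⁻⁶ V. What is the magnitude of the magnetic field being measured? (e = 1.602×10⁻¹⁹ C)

B ≈ 0.202 T

From V_H = IB/(n e t), B = V_H n e t / I.
B = (3.06×10⁻⁶)(3.99×10²⁸)(1.602×10⁻¹⁹)(1.91×10⁻⁴)/18.5 ≈ 0.202 T.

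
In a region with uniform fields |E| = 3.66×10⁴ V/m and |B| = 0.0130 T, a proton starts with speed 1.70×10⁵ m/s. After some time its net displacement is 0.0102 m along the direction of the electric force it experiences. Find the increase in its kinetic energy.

ΔKE ≈ 5.98×10⁻¹⁷ J

The magnetic force is always ⟂ v and does no work; only the electric force changes KE.
ΔKE = F_E · d = |q|E d = (1.602×10⁻¹⁹)(3.66×10⁴)(0.0102) ≈ 5.98×10⁻¹⁷ J.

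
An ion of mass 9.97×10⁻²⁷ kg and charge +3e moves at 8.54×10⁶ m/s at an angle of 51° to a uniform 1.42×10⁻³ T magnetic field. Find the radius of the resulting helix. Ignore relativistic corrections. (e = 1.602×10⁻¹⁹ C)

r ≈ 97.0 m

v⊥ = v sinθ = 8.54×10⁶·sin51° ≈ 6.637×10⁶ m/s.
r = m v⊥/(|q|B) = (9.97×10⁻²⁷)(6.637×10⁶)/((4.806×10⁻¹⁹)(1.42×10⁻³)) ≈ 97.0 m.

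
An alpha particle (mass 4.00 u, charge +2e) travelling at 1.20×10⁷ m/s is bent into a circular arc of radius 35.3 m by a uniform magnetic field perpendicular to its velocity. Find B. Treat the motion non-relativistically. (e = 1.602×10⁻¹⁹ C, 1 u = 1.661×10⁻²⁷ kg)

From |q|vB = mv²/r, B = mv/(|q|r).
B = (6.644×10⁻²⁷)(1.20×10⁷)/((3.204×10⁻¹⁹)(35.3)) ≈ 7.05×10⁻³ T.

B ≈ 7.05×10⁻³ T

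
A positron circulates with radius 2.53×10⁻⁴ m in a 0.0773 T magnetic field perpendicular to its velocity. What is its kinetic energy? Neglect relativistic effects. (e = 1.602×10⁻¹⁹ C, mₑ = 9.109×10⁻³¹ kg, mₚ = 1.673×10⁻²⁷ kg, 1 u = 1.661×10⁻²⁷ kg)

v = |q|Br/m, then KE = ½mv² = (qBr)²/(2m).
v = (1.602×10⁻¹⁹)(0.0773)(2.53×10⁻⁴)/9.109×10⁻³¹ ≈ 3.439×10⁶ m/s.
KE = ½(9.109×10⁻³¹)(3.439×10⁶)² ≈ 5.39×10⁻¹⁸ J = 33.6 eV.

KE ≈ 33.6 eV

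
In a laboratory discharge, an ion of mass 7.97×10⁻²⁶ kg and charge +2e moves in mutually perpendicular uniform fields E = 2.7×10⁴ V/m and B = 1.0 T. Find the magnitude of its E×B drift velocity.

The E×B drift speed is v_d = E/B.
v_d = 2.7×10⁴/1.0 = 2.7×10⁴ m/s.

v_d ≈ 2.7×10⁴ m/s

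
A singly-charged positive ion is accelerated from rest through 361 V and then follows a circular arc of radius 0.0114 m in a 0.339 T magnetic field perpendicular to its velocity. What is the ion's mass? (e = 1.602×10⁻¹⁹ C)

m ≈ 3.31×10⁻²⁷ kg

Combine |q|V = ½mv² and r = mv/(|q|B): eliminate v to get m = qB²r²/(2V).
m = (1.602×10⁻¹⁹)(0.339)²(0.0114)²/(2·361) ≈ 3.31×10⁻²⁷ kg.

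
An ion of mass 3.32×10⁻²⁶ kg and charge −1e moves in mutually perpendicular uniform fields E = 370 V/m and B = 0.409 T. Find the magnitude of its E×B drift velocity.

v_d ≈ 905 m/s

The steady drift has the magnetic force balancing the electric force, so v_d = E/B.
v_d = 370/0.409 = 905 m/s.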